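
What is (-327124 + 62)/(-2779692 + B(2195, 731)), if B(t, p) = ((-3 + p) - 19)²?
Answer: 327062/2277011 ≈ 0.14364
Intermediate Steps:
B(t, p) = (-22 + p)²
(-327124 + 62)/(-2779692 + B(2195, 731)) = (-327124 + 62)/(-2779692 + (-22 + 731)²) = -327062/(-2779692 + 709²) = -327062/(-2779692 + 502681) = -327062/(-2277011) = -327062*(-1/2277011) = 327062/2277011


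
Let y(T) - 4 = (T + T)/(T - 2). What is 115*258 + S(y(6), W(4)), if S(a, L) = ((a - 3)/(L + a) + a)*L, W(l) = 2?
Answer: 267164/9 ≈ 29685.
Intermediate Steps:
y(T) = 4 + 2*T/(-2 + T) (y(T) = 4 + (T + T)/(T - 2) = 4 + (2*T)/(-2 + T) = 4 + 2*T/(-2 + T))
S(a, L) = L*(a + (-3 + a)/(L + a)) (S(a, L) = ((-3 + a)/(L + a) + a)*L = (a + (-3 + a)/(L + a))*L = L*(a + (-3 + a)/(L + a)))
115*258 + S(y(6), W(4)) = 115*258 + 2*(-3 + 2*(-4 + 3*6)/(-2 + 6) + (2*(-4 + 3*6)/(-2 + 6))**2 + 2*(2*(-4 + 3*6)/(-2 + 6)))/(2 + 2*(-4 + 3*6)/(-2 + 6)) = 29670 + 2*(-3 + 2*(-4 + 18)/4 + (2*(-4 + 18)/4)**2 + 2*(2*(-4 + 18)/4))/(2 + 2*(-4 + 18)/4) = 29670 + 2*(-3 + 2*(1/4)*14 + (2*(1/4)*14)**2 + 2*(2*(1/4)*14))/(2 + 2*(1/4)*14) = 29670 + 2*(-3 + 7 + 7**2 + 2*7)/(2 + 7) = 29670 + 2*(-3 + 7 + 49 + 14)/9 = 29670 + 2*(1/9)*67 = 29670 + 134/9 = 267164/9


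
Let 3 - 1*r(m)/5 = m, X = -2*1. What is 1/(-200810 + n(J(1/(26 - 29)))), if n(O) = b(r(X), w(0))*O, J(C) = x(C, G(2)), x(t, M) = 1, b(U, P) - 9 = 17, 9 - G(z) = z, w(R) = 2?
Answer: -1/200784 ≈ -4.9805e-6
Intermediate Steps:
X = -2
r(m) = 15 - 5*m
G(z) = 9 - z
b(U, P) = 26 (b(U, P) = 9 + 17 = 26)
J(C) = 1
n(O) = 26*O
1/(-200810 + n(J(1/(26 - 29)))) = 1/(-200810 + 26*1) = 1/(-200810 + 26) = 1/(-200784) = -1/200784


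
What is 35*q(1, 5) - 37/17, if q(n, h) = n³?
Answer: 558/17 ≈ 32.824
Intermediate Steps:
35*q(1, 5) - 37/17 = 35*1³ - 37/17 = 35*1 - 37*1/17 = 35 - 37/17 = 558/17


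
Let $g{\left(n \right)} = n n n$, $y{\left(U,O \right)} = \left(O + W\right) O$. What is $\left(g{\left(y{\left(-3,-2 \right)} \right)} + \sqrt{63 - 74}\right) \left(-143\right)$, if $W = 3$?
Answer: $1144 - 143 i \sqrt{11} \approx 1144.0 - 474.28 i$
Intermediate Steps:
$y{\left(U,O \right)} = O \left(3 + O\right)$ ($y{\left(U,O \right)} = \left(O + 3\right) O = \left(3 + O\right) O = O \left(3 + O\right)$)
$g{\left(n \right)} = n^{3}$ ($g{\left(n \right)} = n^{2} n = n^{3}$)
$\left(g{\left(y{\left(-3,-2 \right)} \right)} + \sqrt{63 - 74}\right) \left(-143\right) = \left(\left(- 2 \left(3 - 2\right)\right)^{3} + \sqrt{63 - 74}\right) \left(-143\right) = \left(\left(\left(-2\right) 1\right)^{3} + \sqrt{-11}\right) \left(-143\right) = \left(\left(-2\right)^{3} + i \sqrt{11}\right) \left(-143\right) = \left(-8 + i \sqrt{11}\right) \left(-143\right) = 1144 - 143 i \sqrt{11}$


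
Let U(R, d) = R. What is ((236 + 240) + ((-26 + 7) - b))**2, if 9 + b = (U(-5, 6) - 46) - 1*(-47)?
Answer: 220900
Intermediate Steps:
b = -13 (b = -9 + ((-5 - 46) - 1*(-47)) = -9 + (-51 + 47) = -9 - 4 = -13)
((236 + 240) + ((-26 + 7) - b))**2 = ((236 + 240) + ((-26 + 7) - 1*(-13)))**2 = (476 + (-19 + 13))**2 = (476 - 6)**2 = 470**2 = 220900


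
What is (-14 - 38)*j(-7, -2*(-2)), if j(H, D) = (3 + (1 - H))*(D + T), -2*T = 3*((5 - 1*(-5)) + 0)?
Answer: 6292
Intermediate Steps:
T = -15 (T = -3*((5 - 1*(-5)) + 0)/2 = -3*((5 + 5) + 0)/2 = -3*(10 + 0)/2 = -3*10/2 = -1/2*30 = -15)
j(H, D) = (-15 + D)*(4 - H) (j(H, D) = (3 + (1 - H))*(D - 15) = (4 - H)*(-15 + D) = (-15 + D)*(4 - H))
(-14 - 38)*j(-7, -2*(-2)) = (-14 - 38)*(-60 + 4*(-2*(-2)) + 15*(-7) - 1*(-2*(-2))*(-7)) = -52*(-60 + 4*4 - 105 - 1*4*(-7)) = -52*(-60 + 16 - 105 + 28) = -52*(-121) = 6292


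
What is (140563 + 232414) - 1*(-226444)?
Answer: 599421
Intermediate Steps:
(140563 + 232414) - 1*(-226444) = 372977 + 226444 = 599421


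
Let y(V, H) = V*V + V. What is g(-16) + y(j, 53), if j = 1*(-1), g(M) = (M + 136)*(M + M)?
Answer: -3840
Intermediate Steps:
g(M) = 2*M*(136 + M) (g(M) = (136 + M)*(2*M) = 2*M*(136 + M))
j = -1
y(V, H) = V + V² (y(V, H) = V² + V = V + V²)
g(-16) + y(j, 53) = 2*(-16)*(136 - 16) - (1 - 1) = 2*(-16)*120 - 1*0 = -3840 + 0 = -3840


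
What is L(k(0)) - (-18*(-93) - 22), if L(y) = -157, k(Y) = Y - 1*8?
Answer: -1809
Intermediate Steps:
k(Y) = -8 + Y (k(Y) = Y - 8 = -8 + Y)
L(k(0)) - (-18*(-93) - 22) = -157 - (-18*(-93) - 22) = -157 - (1674 - 22) = -157 - 1*1652 = -157 - 1652 = -1809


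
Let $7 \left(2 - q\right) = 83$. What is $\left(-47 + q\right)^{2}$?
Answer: $\frac{158404}{49} \approx 3232.7$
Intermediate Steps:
$q = - \frac{69}{7}$ ($q = 2 - \frac{83}{7} = - \frac{69}{7} \approx -9.8571$)
$\left(-47 + q\right)^{2} = \left(-47 - \frac{69}{7}\right)^{2} = \left(- \frac{398}{7}\right)^{2} = \frac{158404}{49}$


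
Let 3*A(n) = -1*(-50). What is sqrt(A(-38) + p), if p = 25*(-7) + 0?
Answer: 5*I*sqrt(57)/3 ≈ 12.583*I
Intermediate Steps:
A(n) = 50/3 (A(n) = (-1*(-50))/3 = (1/3)*50 = 50/3)
p = -175 (p = -175 + 0 = -175)
sqrt(A(-38) + p) = sqrt(50/3 - 175) = sqrt(-475/3) = 5*I*sqrt(57)/3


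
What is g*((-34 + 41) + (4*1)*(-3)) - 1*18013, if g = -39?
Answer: -17818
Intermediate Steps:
g*((-34 + 41) + (4*1)*(-3)) - 1*18013 = -39*((-34 + 41) + (4*1)*(-3)) - 1*18013 = -39*(7 + 4*(-3)) - 18013 = -39*(7 - 12) - 18013 = -39*(-5) - 18013 = 195 - 18013 = -17818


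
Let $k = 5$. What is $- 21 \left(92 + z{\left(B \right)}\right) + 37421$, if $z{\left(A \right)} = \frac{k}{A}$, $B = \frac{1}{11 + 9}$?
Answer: $33389$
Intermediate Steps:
$B = \frac{1}{20} \approx 0.05$
$z{\left(A \right)} = \frac{5}{A}$
$- 21 \left(92 + z{\left(B \right)}\right) + 37421 = - 21 \left(92 + 5 \frac{1}{\frac{1}{20}}\right) + 37421 = - 21 \left(92 + 5 \cdot 20\right) + 37421 = - 21 \left(92 + 100\right) + 37421 = \left(-21\right) 192 + 37421 = -4032 + 37421 = 33389$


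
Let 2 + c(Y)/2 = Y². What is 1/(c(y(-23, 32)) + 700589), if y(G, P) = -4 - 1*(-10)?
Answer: 1/700657 ≈ 1.4272e-6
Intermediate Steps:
y(G, P) = 6 (y(G, P) = -4 + 10 = 6)
c(Y) = -4 + 2*Y²
1/(c(y(-23, 32)) + 700589) = 1/((-4 + 2*6²) + 700589) = 1/((-4 + 2*36) + 700589) = 1/((-4 + 72) + 700589) = 1/(68 + 700589) = 1/700657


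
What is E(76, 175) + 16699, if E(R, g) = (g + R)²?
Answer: 79700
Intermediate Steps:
E(R, g) = (R + g)²
E(76, 175) + 16699 = (76 + 175)² + 16699 = 251² + 16699 = 63001 + 16699 = 79700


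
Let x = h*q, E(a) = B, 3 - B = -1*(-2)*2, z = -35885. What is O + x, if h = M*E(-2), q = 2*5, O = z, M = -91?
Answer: -34975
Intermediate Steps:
B = -1 (B = 3 - (-1*(-2))*2 = 3 - 2*2 = 3 - 1*4 = 3 - 4 = -1)
E(a) = -1
O = -35885
q = 10
h = 91 (h = -91*(-1) = 91)
x = 910 (x = 91*10 = 910)
O + x = -35885 + 910 = -34975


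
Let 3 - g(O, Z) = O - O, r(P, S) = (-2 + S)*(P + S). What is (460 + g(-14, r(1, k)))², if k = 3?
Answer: 214369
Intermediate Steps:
g(O, Z) = 3 (g(O, Z) = 3 - (O - O) = 3 - 1*0 = 3 + 0 = 3)
(460 + g(-14, r(1, k)))² = (460 + 3)² = 463² = 214369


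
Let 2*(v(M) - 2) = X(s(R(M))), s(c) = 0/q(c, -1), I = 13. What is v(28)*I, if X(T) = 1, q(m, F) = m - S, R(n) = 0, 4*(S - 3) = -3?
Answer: 65/2 ≈ 32.500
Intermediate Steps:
S = 9/4 (S = 3 + (¼)*(-3) = 3 - ¾ = 9/4 ≈ 2.2500)
q(m, F) = -9/4 + m (q(m, F) = m - 1*9/4 = m - 9/4 = -9/4 + m)
s(c) = 0 (s(c) = 0/(-9/4 + c) = 0)
v(M) = 5/2 (v(M) = 2 + (½)*1 = 2 + ½ = 5/2)
v(28)*I = (5/2)*13 = 65/2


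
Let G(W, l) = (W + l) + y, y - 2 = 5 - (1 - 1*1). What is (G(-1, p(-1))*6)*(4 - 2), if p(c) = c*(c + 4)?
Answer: 36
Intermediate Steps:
p(c) = c*(4 + c)
y = 7 (y = 2 + (5 - (1 - 1*1)) = 2 + (5 - (1 - 1)) = 2 + (5 - 1*0) = 2 + (5 + 0) = 2 + 5 = 7)
G(W, l) = 7 + W + l (G(W, l) = (W + l) + 7 = 7 + W + l)
(G(-1, p(-1))*6)*(4 - 2) = ((7 - 1 - (4 - 1))*6)*(4 - 2) = ((7 - 1 - 1*3)*6)*2 = ((7 - 1 - 3)*6)*2 = (3*6)*2 = 18*2 = 36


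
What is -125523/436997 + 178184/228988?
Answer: 12280653181/25016767259 ≈ 0.49090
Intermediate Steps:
-125523/436997 + 178184/228988 = -125523*1/436997 + 178184*(1/228988) = -125523/436997 + 44546/57247 = 12280653181/25016767259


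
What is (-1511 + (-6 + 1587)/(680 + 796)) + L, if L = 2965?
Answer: 715895/492 ≈ 1455.1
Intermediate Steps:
(-1511 + (-6 + 1587)/(680 + 796)) + L = (-1511 + (-6 + 1587)/(680 + 796)) + 2965 = (-1511 + 1581/1476) + 2965 = (-1511 + 1581*(1/1476)) + 2965 = (-1511 + 527/492) + 2965 = -742885/492 + 2965 = 715895/492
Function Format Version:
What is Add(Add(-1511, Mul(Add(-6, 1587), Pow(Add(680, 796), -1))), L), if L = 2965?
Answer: Rational(715895, 492) ≈ 1455.1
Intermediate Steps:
Add(Add(-1511, Mul(Add(-6, 1587), Pow(Add(680, 796), -1))), L) = Add(Add(-1511, Mul(Add(-6, 1587), Pow(Add(680, 796), -1))), 2965) = Add(Add(-1511, Mul(1581, Pow(1476, -1))), 2965) = Add(Add(-1511, Mul(1581, Rational(1, 1476))), 2965) = Add(Add(-1511, Rational(527, 492)), 2965) = Add(Rational(-742885, 492), 2965) = Rational(715895, 492)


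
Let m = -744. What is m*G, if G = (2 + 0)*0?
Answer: 0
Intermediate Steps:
G = 0 (G = 2*0 = 0)
m*G = -744*0 = 0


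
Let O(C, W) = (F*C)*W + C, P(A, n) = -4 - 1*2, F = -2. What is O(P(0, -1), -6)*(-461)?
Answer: 35958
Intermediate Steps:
P(A, n) = -6 (P(A, n) = -4 - 2 = -6)
O(C, W) = C - 2*C*W (O(C, W) = (-2*C)*W + C = -2*C*W + C = C - 2*C*W)
O(P(0, -1), -6)*(-461) = -6*(1 - 2*(-6))*(-461) = -6*(1 + 12)*(-461) = -6*13*(-461) = -78*(-461) = 35958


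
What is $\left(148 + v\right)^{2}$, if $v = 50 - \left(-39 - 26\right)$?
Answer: $69169$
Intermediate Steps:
$v = 115$ ($v = 50 - -65 = 50 + 65 = 115$)
$\left(148 + v\right)^{2} = \left(148 + 115\right)^{2} = 263^{2} = 69169$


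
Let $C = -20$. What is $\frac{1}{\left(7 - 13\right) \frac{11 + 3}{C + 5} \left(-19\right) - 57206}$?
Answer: $- \frac{5}{286562} \approx -1.7448 \cdot 10^{-5}$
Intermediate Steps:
$\frac{1}{\left(7 - 13\right) \frac{11 + 3}{C + 5} \left(-19\right) - 57206} = \frac{1}{\left(7 - 13\right) \frac{11 + 3}{-20 + 5} \left(-19\right) - 57206} = \frac{1}{- 6 \frac{14}{-15} \left(-19\right) - 57206} = \frac{1}{- 6 \cdot 14 \left(- \frac{1}{15}\right) \left(-19\right) - 57206} = \frac{1}{\left(-6\right) \left(- \frac{14}{15}\right) \left(-19\right) - 57206} = \frac{1}{\frac{28}{5} \left(-19\right) - 57206} = \frac{1}{- \frac{532}{5} - 57206} = \frac{1}{- \frac{286562}{5}} = - \frac{5}{286562}$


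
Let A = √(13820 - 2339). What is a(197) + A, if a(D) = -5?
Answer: -5 + √11481 ≈ 102.15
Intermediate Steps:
A = √11481 ≈ 107.15
a(197) + A = -5 + √11481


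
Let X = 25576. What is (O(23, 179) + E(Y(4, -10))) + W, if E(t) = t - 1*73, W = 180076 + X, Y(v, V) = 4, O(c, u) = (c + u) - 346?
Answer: 205439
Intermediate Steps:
O(c, u) = -346 + c + u
W = 205652 (W = 180076 + 25576 = 205652)
E(t) = -73 + t (E(t) = t - 73 = -73 + t)
(O(23, 179) + E(Y(4, -10))) + W = ((-346 + 23 + 179) + (-73 + 4)) + 205652 = (-144 - 69) + 205652 = -213 + 205652 = 205439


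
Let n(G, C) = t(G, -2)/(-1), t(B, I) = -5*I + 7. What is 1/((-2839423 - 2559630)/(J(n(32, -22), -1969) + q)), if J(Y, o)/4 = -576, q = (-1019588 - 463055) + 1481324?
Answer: 3623/5399053 ≈ 0.00067104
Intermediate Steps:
q = -1319 (q = -1482643 + 1481324 = -1319)
t(B, I) = 7 - 5*I
n(G, C) = -17 (n(G, C) = (7 - 5*(-2))/(-1) = (7 + 10)*(-1) = 17*(-1) = -17)
J(Y, o) = -2304 (J(Y, o) = 4*(-576) = -2304)
1/((-2839423 - 2559630)/(J(n(32, -22), -1969) + q)) = 1/((-2839423 - 2559630)/(-2304 - 1319)) = 1/(-5399053/(-3623)) = 1/(-5399053*(-1/3623)) = 1/(5399053/3623) = 3623/5399053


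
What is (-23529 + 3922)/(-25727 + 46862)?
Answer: -19607/21135 ≈ -0.92770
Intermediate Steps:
(-23529 + 3922)/(-25727 + 46862) = -19607/21135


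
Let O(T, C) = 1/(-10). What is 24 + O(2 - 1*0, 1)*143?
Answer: 97/10 ≈ 9.7000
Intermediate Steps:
O(T, C) = -1/10
24 + O(2 - 1*0, 1)*143 = 24 - 1/10*143 = 24 - 143/10 = 97/10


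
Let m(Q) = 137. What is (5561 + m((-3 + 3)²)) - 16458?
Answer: -10760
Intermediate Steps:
(5561 + m((-3 + 3)²)) - 16458 = (5561 + 137) - 16458 = 5698 - 16458 = -10760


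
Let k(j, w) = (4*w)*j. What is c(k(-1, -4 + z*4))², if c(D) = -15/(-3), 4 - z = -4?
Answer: 25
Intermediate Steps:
z = 8 (z = 4 - 1*(-4) = 4 + 4 = 8)
k(j, w) = 4*j*w
c(D) = 5 (c(D) = -15*(-⅓) = 5)
c(k(-1, -4 + z*4))² = 5² = 25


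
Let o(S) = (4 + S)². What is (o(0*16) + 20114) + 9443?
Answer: 29573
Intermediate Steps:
(o(0*16) + 20114) + 9443 = ((4 + 0*16)² + 20114) + 9443 = ((4 + 0)² + 20114) + 9443 = (4² + 20114) + 9443 = (16 + 20114) + 9443 = 20130 + 9443 = 29573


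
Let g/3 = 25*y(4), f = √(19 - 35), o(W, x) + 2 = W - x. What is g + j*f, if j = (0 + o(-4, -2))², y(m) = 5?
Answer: 375 + 64*I ≈ 375.0 + 64.0*I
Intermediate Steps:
o(W, x) = -2 + W - x (o(W, x) = -2 + (W - x) = -2 + W - x)
f = 4*I (f = √(-16) = 4*I ≈ 4.0*I)
j = 16 (j = (0 + (-2 - 4 - 1*(-2)))² = (0 + (-2 - 4 + 2))² = (0 - 4)² = (-4)² = 16)
g = 375 (g = 3*(25*5) = 3*125 = 375)
g + j*f = 375 + 16*(4*I) = 375 + 64*I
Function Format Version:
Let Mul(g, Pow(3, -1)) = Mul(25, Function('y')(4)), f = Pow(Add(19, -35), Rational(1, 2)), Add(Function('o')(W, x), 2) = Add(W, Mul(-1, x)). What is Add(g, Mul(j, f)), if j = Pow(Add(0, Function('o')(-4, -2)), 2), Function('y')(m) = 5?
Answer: Add(375, Mul(64, I)) ≈ Add(375.00, Mul(64.000, I))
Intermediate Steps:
Function('o')(W, x) = Add(-2, W, Mul(-1, x)) (Function('o')(W, x) = Add(-2, Add(W, Mul(-1, x))) = Add(-2, W, Mul(-1, x)))
f = Mul(4, I) (f = Pow(-16, Rational(1, 2)) = Mul(4, I) ≈ Mul(4.0000, I))
j = 16 (j = Pow(Add(0, Add(-2, -4, Mul(-1, -2))), 2) = Pow(Add(0, Add(-2, -4, 2)), 2) = Pow(Add(0, -4), 2) = Pow(-4, 2) = 16)
g = 375 (g = Mul(3, Mul(25, 5)) = Mul(3, 125) = 375)
Add(g, Mul(j, f)) = Add(375, Mul(16, Mul(4, I))) = Add(375, Mul(64, I))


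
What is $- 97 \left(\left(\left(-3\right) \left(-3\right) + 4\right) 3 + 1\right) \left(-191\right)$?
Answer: $741080$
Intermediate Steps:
$- 97 \left(\left(\left(-3\right) \left(-3\right) + 4\right) 3 + 1\right) \left(-191\right) = - 97 \left(\left(9 + 4\right) 3 + 1\right) \left(-191\right) = - 97 \left(13 \cdot 3 + 1\right) \left(-191\right) = - 97 \left(39 + 1\right) \left(-191\right) = \left(-97\right) 40 \left(-191\right) = \left(-3880\right) \left(-191\right) = 741080$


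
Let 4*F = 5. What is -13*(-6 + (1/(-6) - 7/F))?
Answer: 4589/30 ≈ 152.97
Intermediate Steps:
F = 5/4 (F = (1/4)*5 = 5/4 ≈ 1.2500)
-13*(-6 + (1/(-6) - 7/F)) = -13*(-6 + (1/(-6) - 7/5/4)) = -13*(-6 + (1*(-1/6) - 7*4/5)) = -13*(-6 + (-1/6 - 28/5)) = -13*(-6 - 173/30) = -13*(-353/30) = 4589/30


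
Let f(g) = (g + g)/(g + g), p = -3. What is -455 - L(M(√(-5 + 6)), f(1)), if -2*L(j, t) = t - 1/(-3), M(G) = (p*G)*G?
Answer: -1363/3 ≈ -454.33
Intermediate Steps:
f(g) = 1 (f(g) = (2*g)/((2*g)) = (2*g)*(1/(2*g)) = 1)
M(G) = -3*G² (M(G) = (-3*G)*G = -3*G²)
L(j, t) = -⅙ - t/2 (L(j, t) = -(t - 1/(-3))/2 = -(t - 1*(-⅓))/2 = -(t + ⅓)/2 = -(⅓ + t)/2 = -⅙ - t/2)
-455 - L(M(√(-5 + 6)), f(1)) = -455 - (-⅙ - ½*1) = -455 - (-⅙ - ½) = -455 - 1*(-⅔) = -455 + ⅔ = -1363/3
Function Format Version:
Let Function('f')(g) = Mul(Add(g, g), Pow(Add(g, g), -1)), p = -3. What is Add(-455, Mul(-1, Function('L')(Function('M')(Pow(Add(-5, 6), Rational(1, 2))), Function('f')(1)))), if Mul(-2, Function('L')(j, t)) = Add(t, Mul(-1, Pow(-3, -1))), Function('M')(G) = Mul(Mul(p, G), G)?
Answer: Rational(-1363, 3) ≈ -454.33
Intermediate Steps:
Function('f')(g) = 1 (Function('f')(g) = Mul(Mul(2, g), Pow(Mul(2, g), -1)) = Mul(Mul(2, g), Mul(Rational(1, 2), Pow(g, -1))) = 1)
Function('M')(G) = Mul(-3, Pow(G, 2)) (Function('M')(G) = Mul(Mul(-3, G), G) = Mul(-3, Pow(G, 2)))
Function('L')(j, t) = Add(Rational(-1, 6), Mul(Rational(-1, 2), t)) (Function('L')(j, t) = Mul(Rational(-1, 2), Add(t, Mul(-1, Pow(-3, -1)))) = Mul(Rational(-1, 2), Add(t, Mul(-1, Rational(-1, 3)))) = Mul(Rational(-1, 2), Add(t, Rational(1, 3))) = Mul(Rational(-1, 2), Add(Rational(1, 3), t)) = Add(Rational(-1, 6), Mul(Rational(-1, 2), t)))
Add(-455, Mul(-1, Function('L')(Function('M')(Pow(Add(-5, 6), Rational(1, 2))), Function('f')(1)))) = Add(-455, Mul(-1, Add(Rational(-1, 6), Mul(Rational(-1, 2), 1)))) = Add(-455, Mul(-1, Add(Rational(-1, 6), Rational(-1, 2)))) = Add(-455, Mul(-1, Rational(-2, 3))) = Add(-455, Rational(2, 3)) = Rational(-1363, 3)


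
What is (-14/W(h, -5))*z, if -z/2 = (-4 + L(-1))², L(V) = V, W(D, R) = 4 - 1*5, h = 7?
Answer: -700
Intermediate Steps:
W(D, R) = -1 (W(D, R) = 4 - 5 = -1)
z = -50 (z = -2*(-4 - 1)² = -2*(-5)² = -2*25 = -50)
(-14/W(h, -5))*z = -14/(-1)*(-50) = -14*(-1)*(-50) = 14*(-50) = -700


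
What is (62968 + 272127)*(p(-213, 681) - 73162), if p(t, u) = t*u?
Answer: -73122755425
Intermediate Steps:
(62968 + 272127)*(p(-213, 681) - 73162) = (62968 + 272127)*(-213*681 - 73162) = 335095*(-145053 - 73162) = 335095*(-218215) = -73122755425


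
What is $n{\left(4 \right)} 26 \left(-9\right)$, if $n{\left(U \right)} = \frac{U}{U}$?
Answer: $-234$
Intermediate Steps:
$n{\left(U \right)} = 1$
$n{\left(4 \right)} 26 \left(-9\right) = 1 \cdot 26 \left(-9\right) = 26 \left(-9\right) = -234$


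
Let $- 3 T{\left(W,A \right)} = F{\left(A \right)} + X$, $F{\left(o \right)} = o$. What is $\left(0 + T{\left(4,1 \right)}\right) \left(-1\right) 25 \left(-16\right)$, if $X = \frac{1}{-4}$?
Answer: $-100$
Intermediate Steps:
$X = - \frac{1}{4} \approx -0.25$
$T{\left(W,A \right)} = \frac{1}{12} - \frac{A}{3}$ ($T{\left(W,A \right)} = - \frac{A - \frac{1}{4}}{3} = - \frac{- \frac{1}{4} + A}{3} = \frac{1}{12} - \frac{A}{3}$)
$\left(0 + T{\left(4,1 \right)}\right) \left(-1\right) 25 \left(-16\right) = \left(0 + \left(\frac{1}{12} - \frac{1}{3}\right)\right) \left(-1\right) 25 \left(-16\right) = \left(0 - \frac{1}{4}\right) \left(-1\right) 25 \left(-16\right) = \left(- \frac{1}{4}\right) \left(-1\right) 25 \left(-16\right) = \frac{1}{4} \cdot 25 \left(-16\right) = \frac{25}{4} \left(-16\right) = -100$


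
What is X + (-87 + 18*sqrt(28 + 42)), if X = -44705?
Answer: -44792 + 18*sqrt(70) ≈ -44641.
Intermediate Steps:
X + (-87 + 18*sqrt(28 + 42)) = -44705 + (-87 + 18*sqrt(28 + 42)) = -44705 + (-87 + 18*sqrt(70)) = -44792 + 18*sqrt(70)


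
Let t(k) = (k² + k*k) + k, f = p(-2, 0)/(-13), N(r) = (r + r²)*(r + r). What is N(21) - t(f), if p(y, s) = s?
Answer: 19404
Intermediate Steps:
N(r) = 2*r*(r + r²) (N(r) = (r + r²)*(2*r) = 2*r*(r + r²))
f = 0 (f = 0/(-13) = 0*(-1/13) = 0)
t(k) = k + 2*k² (t(k) = (k² + k²) + k = 2*k² + k = k + 2*k²)
N(21) - t(f) = 2*21²*(1 + 21) - 0*(1 + 2*0) = 2*441*22 - 0*(1 + 0) = 19404 - 0 = 19404 - 1*0 = 19404 + 0 = 19404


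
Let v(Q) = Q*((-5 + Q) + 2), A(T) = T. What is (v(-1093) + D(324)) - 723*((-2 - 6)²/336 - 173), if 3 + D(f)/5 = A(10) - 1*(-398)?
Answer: 9274260/7 ≈ 1.3249e+6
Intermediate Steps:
D(f) = 2025 (D(f) = -15 + 5*(10 - 1*(-398)) = -15 + 5*(10 + 398) = -15 + 5*408 = -15 + 2040 = 2025)
v(Q) = Q*(-3 + Q)
(v(-1093) + D(324)) - 723*((-2 - 6)²/336 - 173) = (-1093*(-3 - 1093) + 2025) - 723*((-2 - 6)²/336 - 173) = (-1093*(-1096) + 2025) - 723*((-8)²*(1/336) - 173) = (1197928 + 2025) - 723*(64*(1/336) - 173) = 1199953 - 723*(4/21 - 173) = 1199953 - 723*(-3629/21) = 1199953 + 874589/7 = 9274260/7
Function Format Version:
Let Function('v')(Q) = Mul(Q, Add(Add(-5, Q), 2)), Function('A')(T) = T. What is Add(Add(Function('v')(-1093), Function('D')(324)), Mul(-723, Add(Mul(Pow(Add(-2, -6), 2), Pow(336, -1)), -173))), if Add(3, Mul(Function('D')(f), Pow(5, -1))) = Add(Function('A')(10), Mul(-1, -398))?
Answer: Rational(9274260, 7) ≈ 1.3249e+6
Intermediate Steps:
Function('D')(f) = 2025 (Function('D')(f) = Add(-15, Mul(5, Add(10, Mul(-1, -398)))) = Add(-15, Mul(5, Add(10, 398))) = Add(-15, Mul(5, 408)) = Add(-15, 2040) = 2025)
Function('v')(Q) = Mul(Q, Add(-3, Q))
Add(Add(Function('v')(-1093), Function('D')(324)), Mul(-723, Add(Mul(Pow(Add(-2, -6), 2), Pow(336, -1)), -173))) = Add(Add(Mul(-1093, Add(-3, -1093)), 2025), Mul(-723, Add(Mul(Pow(Add(-2, -6), 2), Pow(336, -1)), -173))) = Add(Add(Mul(-1093, -1096), 2025), Mul(-723, Add(Mul(Pow(-8, 2), Rational(1, 336)), -173))) = Add(Add(1197928, 2025), Mul(-723, Add(Mul(64, Rational(1, 336)), -173))) = Add(1199953, Mul(-723, Add(Rational(4, 21), -173))) = Add(1199953, Mul(-723, Rational(-3629, 21))) = Add(1199953, Rational(874589, 7)) = Rational(9274260, 7)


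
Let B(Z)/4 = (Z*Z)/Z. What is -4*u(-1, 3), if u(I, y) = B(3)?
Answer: -48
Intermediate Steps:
B(Z) = 4*Z (B(Z) = 4*((Z*Z)/Z) = 4*(Z²/Z) = 4*Z)
u(I, y) = 12 (u(I, y) = 4*3 = 12)
-4*u(-1, 3) = -4*12 = -48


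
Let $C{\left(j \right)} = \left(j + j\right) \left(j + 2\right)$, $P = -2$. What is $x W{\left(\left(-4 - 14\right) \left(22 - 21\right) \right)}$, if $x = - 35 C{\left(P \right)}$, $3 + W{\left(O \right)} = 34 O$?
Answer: $0$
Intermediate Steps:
$W{\left(O \right)} = -3 + 34 O$
$C{\left(j \right)} = 2 j \left(2 + j\right)$
$x = 0$ ($x = - 35 \cdot 2 \left(-2\right) \left(2 - 2\right) = - 35 \cdot 2 \left(-2\right) 0 = \left(-35\right) 0 = 0$)
$x W{\left(\left(-4 - 14\right) \left(22 - 21\right) \right)} = 0 \left(-3 + 34 \left(-4 - 14\right) \left(22 - 21\right)\right) = 0 \left(-3 + 34 \left(\left(-18\right) 1\right)\right) = 0 \left(-3 + 34 \left(-18\right)\right) = 0 \left(-3 - 612\right) = 0 \left(-615\right) = 0$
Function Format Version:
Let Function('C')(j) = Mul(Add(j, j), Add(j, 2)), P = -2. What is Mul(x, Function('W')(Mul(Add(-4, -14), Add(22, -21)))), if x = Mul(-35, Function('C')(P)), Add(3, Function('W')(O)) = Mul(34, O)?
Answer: 0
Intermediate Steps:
Function('W')(O) = Add(-3, Mul(34, O))
Function('C')(j) = Mul(2, j, Add(2, j)) (Function('C')(j) = Mul(Mul(2, j), Add(2, j)) = Mul(2, j, Add(2, j)))
x = 0 (x = Mul(-35, Mul(2, -2, Add(2, -2))) = Mul(-35, Mul(2, -2, 0)) = Mul(-35, 0) = 0)
Mul(x, Function('W')(Mul(Add(-4, -14), Add(22, -21)))) = Mul(0, Add(-3, Mul(34, Mul(Add(-4, -14), Add(22, -21))))) = Mul(0, Add(-3, Mul(34, Mul(-18, 1)))) = Mul(0, Add(-3, Mul(34, -18))) = Mul(0, Add(-3, -612)) = Mul(0, -615) = 0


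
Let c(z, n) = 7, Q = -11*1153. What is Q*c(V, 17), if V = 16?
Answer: -88781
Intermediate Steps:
Q = -12683
Q*c(V, 17) = -12683*7 = -88781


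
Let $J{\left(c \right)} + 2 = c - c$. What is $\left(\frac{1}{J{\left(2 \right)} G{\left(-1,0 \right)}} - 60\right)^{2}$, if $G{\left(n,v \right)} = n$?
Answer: $\frac{14161}{4} \approx 3540.3$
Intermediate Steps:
$J{\left(c \right)} = -2$ ($J{\left(c \right)} = -2 + \left(c - c\right) = -2 + 0 = -2$)
$\left(\frac{1}{J{\left(2 \right)} G{\left(-1,0 \right)}} - 60\right)^{2} = \left(\frac{1}{\left(-2\right) \left(-1\right)} - 60\right)^{2} = \left(\frac{1}{2} - 60\right)^{2} = \left(- \frac{119}{2}\right)^{2} = \frac{14161}{4}$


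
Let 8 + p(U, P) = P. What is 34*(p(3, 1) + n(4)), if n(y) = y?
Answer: -102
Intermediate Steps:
p(U, P) = -8 + P
34*(p(3, 1) + n(4)) = 34*((-8 + 1) + 4) = 34*(-7 + 4) = 34*(-3) = -102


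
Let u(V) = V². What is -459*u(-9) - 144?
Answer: -37323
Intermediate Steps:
-459*u(-9) - 144 = -459*(-9)² - 144 = -459*81 - 144 = -37179 - 144 = -37323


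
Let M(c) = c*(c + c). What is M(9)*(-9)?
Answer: -1458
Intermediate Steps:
M(c) = 2*c² (M(c) = c*(2*c) = 2*c²)
M(9)*(-9) = (2*9²)*(-9) = (2*81)*(-9) = 162*(-9) = -1458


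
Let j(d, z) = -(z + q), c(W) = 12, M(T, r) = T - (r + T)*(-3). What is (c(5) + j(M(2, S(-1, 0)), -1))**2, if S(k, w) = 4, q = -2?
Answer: 225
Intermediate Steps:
M(T, r) = 3*r + 4*T (M(T, r) = T - (T + r)*(-3) = T - (-3*T - 3*r) = T + (3*T + 3*r) = 3*r + 4*T)
j(d, z) = 2 - z (j(d, z) = -(z - 2) = -(-2 + z) = 2 - z)
(c(5) + j(M(2, S(-1, 0)), -1))**2 = (12 + (2 - 1*(-1)))**2 = (12 + (2 + 1))**2 = (12 + 3)**2 = 15**2 = 225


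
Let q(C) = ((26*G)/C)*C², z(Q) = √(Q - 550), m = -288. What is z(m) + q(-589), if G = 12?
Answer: -183768 + I*√838 ≈ -1.8377e+5 + 28.948*I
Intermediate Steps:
z(Q) = √(-550 + Q)
q(C) = 312*C (q(C) = ((26*12)/C)*C² = (312/C)*C² = 312*C)
z(m) + q(-589) = √(-550 - 288) + 312*(-589) = √(-838) - 183768 = I*√838 - 183768 = -183768 + I*√838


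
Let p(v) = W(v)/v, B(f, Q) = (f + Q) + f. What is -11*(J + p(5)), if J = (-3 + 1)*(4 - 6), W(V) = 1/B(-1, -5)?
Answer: -1529/35 ≈ -43.686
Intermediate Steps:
B(f, Q) = Q + 2*f (B(f, Q) = (Q + f) + f = Q + 2*f)
W(V) = -⅐ (W(V) = 1/(-5 + 2*(-1)) = 1/(-5 - 2) = 1/(-7) = -⅐)
p(v) = -1/(7*v)
J = 4 (J = -2*(-2) = 4)
-11*(J + p(5)) = -11*(4 - ⅐/5) = -11*(4 - ⅐*⅕) = -11*(4 - 1/35) = -11*139/35 = -1529/35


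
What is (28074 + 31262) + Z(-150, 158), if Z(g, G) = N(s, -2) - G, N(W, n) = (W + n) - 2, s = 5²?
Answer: 59199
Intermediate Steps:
s = 25
N(W, n) = -2 + W + n
Z(g, G) = 21 - G (Z(g, G) = (-2 + 25 - 2) - G = 21 - G)
(28074 + 31262) + Z(-150, 158) = (28074 + 31262) + (21 - 1*158) = 59336 + (21 - 158) = 59336 - 137 = 59199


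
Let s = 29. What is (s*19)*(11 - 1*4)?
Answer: 3857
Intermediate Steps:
(s*19)*(11 - 1*4) = (29*19)*(11 - 1*4) = 551*(11 - 4) = 551*7 = 3857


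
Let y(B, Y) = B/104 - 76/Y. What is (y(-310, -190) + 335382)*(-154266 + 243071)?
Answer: 1548735204889/52 ≈ 2.9783e+10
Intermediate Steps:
y(B, Y) = -76/Y + B/104 (y(B, Y) = B*(1/104) - 76/Y = B/104 - 76/Y = -76/Y + B/104)
(y(-310, -190) + 335382)*(-154266 + 243071) = ((-76/(-190) + (1/104)*(-310)) + 335382)*(-154266 + 243071) = ((-76*(-1/190) - 155/52) + 335382)*88805 = ((2/5 - 155/52) + 335382)*88805 = (-671/260 + 335382)*88805 = (87198649/260)*88805 = 1548735204889/52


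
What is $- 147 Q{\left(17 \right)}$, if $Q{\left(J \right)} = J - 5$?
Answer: $-1764$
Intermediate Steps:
$Q{\left(J \right)} = -5 + J$
$- 147 Q{\left(17 \right)} = - 147 \left(-5 + 17\right) = \left(-147\right) 12 = -1764$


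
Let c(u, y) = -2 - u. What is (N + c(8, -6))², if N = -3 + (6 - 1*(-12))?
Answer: 25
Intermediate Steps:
N = 15 (N = -3 + (6 + 12) = -3 + 18 = 15)
(N + c(8, -6))² = (15 + (-2 - 1*8))² = (15 + (-2 - 8))² = (15 - 10)² = 5² = 25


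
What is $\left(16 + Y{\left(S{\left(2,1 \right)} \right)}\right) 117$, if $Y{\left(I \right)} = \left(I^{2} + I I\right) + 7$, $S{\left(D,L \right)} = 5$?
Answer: $8541$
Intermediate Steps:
$Y{\left(I \right)} = 7 + 2 I^{2}$ ($Y{\left(I \right)} = \left(I^{2} + I^{2}\right) + 7 = 2 I^{2} + 7 = 7 + 2 I^{2}$)
$\left(16 + Y{\left(S{\left(2,1 \right)} \right)}\right) 117 = \left(16 + \left(7 + 2 \cdot 5^{2}\right)\right) 117 = \left(16 + \left(7 + 2 \cdot 25\right)\right) 117 = \left(16 + \left(7 + 50\right)\right) 117 = \left(16 + 57\right) 117 = 73 \cdot 117 = 8541$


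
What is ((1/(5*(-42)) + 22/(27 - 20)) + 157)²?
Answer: 1130909641/44100 ≈ 25644.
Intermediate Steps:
((1/(5*(-42)) + 22/(27 - 20)) + 157)² = (((⅕)*(-1/42) + 22/7) + 157)² = ((-1/210 + 22*(⅐)) + 157)² = ((-1/210 + 22/7) + 157)² = (659/210 + 157)² = (33629/210)² = 1130909641/44100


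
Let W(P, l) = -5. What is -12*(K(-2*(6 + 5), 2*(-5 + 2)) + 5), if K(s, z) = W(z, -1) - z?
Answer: -72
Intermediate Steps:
K(s, z) = -5 - z
-12*(K(-2*(6 + 5), 2*(-5 + 2)) + 5) = -12*((-5 - 2*(-5 + 2)) + 5) = -12*((-5 - 2*(-3)) + 5) = -12*((-5 - 1*(-6)) + 5) = -12*((-5 + 6) + 5) = -12*(1 + 5) = -12*6 = -72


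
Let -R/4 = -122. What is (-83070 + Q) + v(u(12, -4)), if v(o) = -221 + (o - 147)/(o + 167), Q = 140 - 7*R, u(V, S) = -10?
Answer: -86568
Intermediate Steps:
R = 488 (R = -4*(-122) = 488)
Q = -3276 (Q = 140 - 7*488 = 140 - 3416 = -3276)
v(o) = -221 + (-147 + o)/(167 + o)
(-83070 + Q) + v(u(12, -4)) = (-83070 - 3276) + 2*(-18527 - 110*(-10))/(167 - 10) = -86346 + 2*(-18527 + 1100)/157 = -86346 + 2*(1/157)*(-17427) = -86346 - 222 = -86568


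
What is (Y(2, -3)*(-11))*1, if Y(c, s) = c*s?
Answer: 66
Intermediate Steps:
(Y(2, -3)*(-11))*1 = ((2*(-3))*(-11))*1 = -6*(-11)*1 = 66*1 = 66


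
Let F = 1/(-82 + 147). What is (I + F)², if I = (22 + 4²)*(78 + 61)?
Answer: 117876175561/4225 ≈ 2.7900e+7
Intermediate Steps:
F = 1/65 ≈ 0.015385
I = 5282 (I = (22 + 16)*139 = 38*139 = 5282)
(I + F)² = (5282 + 1/65)² = (343331/65)² = 117876175561/4225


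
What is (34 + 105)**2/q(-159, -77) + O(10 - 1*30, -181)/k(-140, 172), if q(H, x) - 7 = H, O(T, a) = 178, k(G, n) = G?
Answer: -682999/5320 ≈ -128.38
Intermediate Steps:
q(H, x) = 7 + H
(34 + 105)**2/q(-159, -77) + O(10 - 1*30, -181)/k(-140, 172) = (34 + 105)**2/(7 - 159) + 178/(-140) = 139**2/(-152) + 178*(-1/140) = 19321*(-1/152) - 89/70 = -19321/152 - 89/70 = -682999/5320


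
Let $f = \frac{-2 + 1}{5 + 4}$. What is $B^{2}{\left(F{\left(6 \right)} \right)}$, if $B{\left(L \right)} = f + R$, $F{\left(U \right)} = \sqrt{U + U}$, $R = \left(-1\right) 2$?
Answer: $\frac{361}{81} \approx 4.4568$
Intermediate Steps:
$R = -2$
$f = - \frac{1}{9} \approx -0.11111$
$F{\left(U \right)} = \sqrt{2} \sqrt{U}$ ($F{\left(U \right)} = \sqrt{2 U} = \sqrt{2} \sqrt{U}$)
$B{\left(L \right)} = - \frac{19}{9}$ ($B{\left(L \right)} = - \frac{1}{9} - 2 = - \frac{19}{9}$)
$B^{2}{\left(F{\left(6 \right)} \right)} = \left(- \frac{19}{9}\right)^{2} = \frac{361}{81}$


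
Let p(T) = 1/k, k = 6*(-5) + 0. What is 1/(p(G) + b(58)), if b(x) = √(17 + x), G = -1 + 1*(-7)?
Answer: 30/67499 + 4500*√3/67499 ≈ 0.11592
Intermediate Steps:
G = -8 (G = -1 - 7 = -8)
k = -30 (k = -30 + 0 = -30)
p(T) = -1/30 (p(T) = 1/(-30) = -1/30)
1/(p(G) + b(58)) = 1/(-1/30 + √(17 + 58)) = 1/(-1/30 + √75) = 1/(-1/30 + 5*√3)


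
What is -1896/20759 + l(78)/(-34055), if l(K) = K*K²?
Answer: -9915793248/706947745 ≈ -14.026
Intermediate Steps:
l(K) = K³
-1896/20759 + l(78)/(-34055) = -1896/20759 + 78³/(-34055) = -1896*1/20759 + 474552*(-1/34055) = -1896/20759 - 474552/34055 = -9915793248/706947745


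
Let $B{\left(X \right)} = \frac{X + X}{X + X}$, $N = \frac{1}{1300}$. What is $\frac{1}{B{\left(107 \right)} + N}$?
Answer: $\frac{1300}{1301} \approx 0.99923$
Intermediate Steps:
$N = \frac{1}{1300} \approx 0.00076923$
$B{\left(X \right)} = 1$ ($B{\left(X \right)} = \frac{2 X}{2 X} = 2 X \frac{1}{2 X} = 1$)
$\frac{1}{B{\left(107 \right)} + N} = \frac{1}{1 + \frac{1}{1300}} = \frac{1}{\frac{1301}{1300}} = \frac{1300}{1301}$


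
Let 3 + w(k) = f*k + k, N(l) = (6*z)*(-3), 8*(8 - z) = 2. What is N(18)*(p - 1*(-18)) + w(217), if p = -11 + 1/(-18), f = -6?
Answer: -8227/4 ≈ -2056.8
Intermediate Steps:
z = 31/4 (z = 8 - 1/8*2 = 8 - 1/4 = 31/4 ≈ 7.7500)
N(l) = -279/2 (N(l) = (6*(31/4))*(-3) = (93/2)*(-3) = -279/2)
w(k) = -3 - 5*k (w(k) = -3 + (-6*k + k) = -3 - 5*k)
p = -199/18 (p = -11 - 1/18 = -199/18 ≈ -11.056)
N(18)*(p - 1*(-18)) + w(217) = -279*(-199/18 - 1*(-18))/2 + (-3 - 5*217) = -279*(-199/18 + 18)/2 + (-3 - 1085) = -279/2*125/18 - 1088 = -3875/4 - 1088 = -8227/4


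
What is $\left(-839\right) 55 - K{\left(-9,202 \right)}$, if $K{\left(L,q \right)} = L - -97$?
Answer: $-46233$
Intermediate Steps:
$K{\left(L,q \right)} = 97 + L$ ($K{\left(L,q \right)} = L + 97 = 97 + L$)
$\left(-839\right) 55 - K{\left(-9,202 \right)} = \left(-839\right) 55 - \left(97 - 9\right) = -46145 - 88 = -46233$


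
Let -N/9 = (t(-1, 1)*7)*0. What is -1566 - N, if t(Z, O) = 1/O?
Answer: -1566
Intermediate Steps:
N = 0 (N = -9*7/1*0 = -9*1*7*0 = -63*0 = -9*0 = 0)
-1566 - N = -1566 - 1*0 = -1566 + 0 = -1566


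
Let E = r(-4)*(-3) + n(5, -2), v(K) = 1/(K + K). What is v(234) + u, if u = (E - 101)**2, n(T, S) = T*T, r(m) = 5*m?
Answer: 119809/468 ≈ 256.00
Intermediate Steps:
v(K) = 1/(2*K)
n(T, S) = T**2
E = 85 (E = (5*(-4))*(-3) + 5**2 = -20*(-3) + 25 = 60 + 25 = 85)
u = 256 (u = (85 - 101)**2 = (-16)**2 = 256)
v(234) + u = (1/2)/234 + 256 = (1/2)*(1/234) + 256 = 1/468 + 256 = 119809/468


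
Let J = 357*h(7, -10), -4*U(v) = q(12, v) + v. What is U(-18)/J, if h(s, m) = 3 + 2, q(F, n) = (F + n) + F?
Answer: 1/595 ≈ 0.0016807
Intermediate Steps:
q(F, n) = n + 2*F
h(s, m) = 5
U(v) = -6 - v/2 (U(v) = -((v + 2*12) + v)/4 = -((v + 24) + v)/4 = -((24 + v) + v)/4 = -(24 + 2*v)/4 = -6 - v/2)
J = 1785 (J = 357*5 = 1785)
U(-18)/J = (-6 - 1/2*(-18))/1785 = (-6 + 9)*(1/1785) = 3*(1/1785) = 1/595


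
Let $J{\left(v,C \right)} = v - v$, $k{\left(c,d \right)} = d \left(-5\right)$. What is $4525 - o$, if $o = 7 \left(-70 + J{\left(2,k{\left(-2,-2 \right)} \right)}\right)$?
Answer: $5015$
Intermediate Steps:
$k{\left(c,d \right)} = - 5 d$
$J{\left(v,C \right)} = 0$
$o = -490$ ($o = 7 \left(-70 + 0\right) = 7 \left(-70\right) = -490$)
$4525 - o = 4525 - -490 = 4525 + 490 = 5015$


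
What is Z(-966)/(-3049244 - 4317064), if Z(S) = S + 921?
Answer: 15/2455436 ≈ 6.1089e-6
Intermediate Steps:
Z(S) = 921 + S
Z(-966)/(-3049244 - 4317064) = (921 - 966)/(-3049244 - 4317064) = -45/(-7366308) = -45*(-1/7366308) = 15/2455436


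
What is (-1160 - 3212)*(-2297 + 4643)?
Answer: -10256712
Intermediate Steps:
(-1160 - 3212)*(-2297 + 4643) = -4372*2346 = -10256712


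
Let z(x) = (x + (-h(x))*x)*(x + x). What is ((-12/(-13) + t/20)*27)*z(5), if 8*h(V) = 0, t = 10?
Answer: 24975/13 ≈ 1921.2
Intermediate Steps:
h(V) = 0 (h(V) = (1/8)*0 = 0)
z(x) = 2*x**2 (z(x) = (x + (-1*0)*x)*(x + x) = (x + 0*x)*(2*x) = (x + 0)*(2*x) = x*(2*x) = 2*x**2)
((-12/(-13) + t/20)*27)*z(5) = ((-12/(-13) + 10/20)*27)*(2*5**2) = ((-12*(-1/13) + 10*(1/20))*27)*(2*25) = ((12/13 + 1/2)*27)*50 = ((37/26)*27)*50 = (999/26)*50 = 24975/13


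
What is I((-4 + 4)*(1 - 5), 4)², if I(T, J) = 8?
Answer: 64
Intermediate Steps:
I((-4 + 4)*(1 - 5), 4)² = 8² = 64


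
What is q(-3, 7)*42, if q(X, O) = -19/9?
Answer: -266/3 ≈ -88.667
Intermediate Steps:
q(X, O) = -19/9 (q(X, O) = -19*⅑ = -19/9)
q(-3, 7)*42 = -19/9*42 = -266/3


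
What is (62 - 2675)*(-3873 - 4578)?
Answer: 22082463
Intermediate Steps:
(62 - 2675)*(-3873 - 4578) = -2613*(-8451) = 22082463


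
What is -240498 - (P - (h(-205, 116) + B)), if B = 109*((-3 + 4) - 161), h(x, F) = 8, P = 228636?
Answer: -486566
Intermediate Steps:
B = -17440 (B = 109*(1 - 161) = 109*(-160) = -17440)
-240498 - (P - (h(-205, 116) + B)) = -240498 - (228636 - (8 - 17440)) = -240498 - (228636 - 1*(-17432)) = -240498 - (228636 + 17432) = -240498 - 1*246068 = -240498 - 246068 = -486566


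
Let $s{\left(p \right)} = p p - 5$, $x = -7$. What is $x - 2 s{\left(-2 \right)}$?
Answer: $-5$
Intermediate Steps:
$s{\left(p \right)} = -5 + p^{2}$ ($s{\left(p \right)} = p^{2} - 5 = -5 + p^{2}$)
$x - 2 s{\left(-2 \right)} = -7 - 2 \left(-5 + \left(-2\right)^{2}\right) = -7 - 2 \left(-5 + 4\right) = -7 - -2 = -7 + 2 = -5$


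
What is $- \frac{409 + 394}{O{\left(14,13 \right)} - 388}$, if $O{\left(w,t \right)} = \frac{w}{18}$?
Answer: $\frac{7227}{3485} \approx 2.0737$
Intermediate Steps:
$O{\left(w,t \right)} = \frac{w}{18}$ ($O{\left(w,t \right)} = w \frac{1}{18} = \frac{w}{18}$)
$- \frac{409 + 394}{O{\left(14,13 \right)} - 388} = - \frac{409 + 394}{\frac{1}{18} \cdot 14 - 388} = - \frac{803}{\frac{7}{9} - 388} = - \frac{803}{- \frac{3485}{9}} = - \frac{803 \left(-9\right)}{3485} = \left(-1\right) \left(- \frac{7227}{3485}\right) = \frac{7227}{3485}$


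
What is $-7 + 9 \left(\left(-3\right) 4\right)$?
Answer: $-115$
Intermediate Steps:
$-7 + 9 \left(\left(-3\right) 4\right) = -7 + 9 \left(-12\right) = -7 - 108 = -115$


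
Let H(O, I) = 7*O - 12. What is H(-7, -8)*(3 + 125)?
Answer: -7808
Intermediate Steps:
H(O, I) = -12 + 7*O
H(-7, -8)*(3 + 125) = (-12 + 7*(-7))*(3 + 125) = (-12 - 49)*128 = -61*128 = -7808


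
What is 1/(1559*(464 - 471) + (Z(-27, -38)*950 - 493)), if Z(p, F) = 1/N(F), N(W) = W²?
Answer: -38/433403 ≈ -8.7678e-5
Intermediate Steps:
Z(p, F) = F⁻² (Z(p, F) = 1/(F²) = F⁻²)
1/(1559*(464 - 471) + (Z(-27, -38)*950 - 493)) = 1/(1559*(464 - 471) + (950/(-38)² - 493)) = 1/(1559*(-7) + ((1/1444)*950 - 493)) = 1/(-10913 + (25/38 - 493)) = 1/(-10913 - 18709/38) = 1/(-433403/38) = -38/433403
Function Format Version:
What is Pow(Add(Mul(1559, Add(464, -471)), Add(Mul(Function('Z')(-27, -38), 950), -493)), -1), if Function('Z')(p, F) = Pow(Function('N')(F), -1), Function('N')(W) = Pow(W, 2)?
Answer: Rational(-38, 433403) ≈ -8.7678e-5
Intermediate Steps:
Function('Z')(p, F) = Pow(F, -2) (Function('Z')(p, F) = Pow(Pow(F, 2), -1) = Pow(F, -2))
Pow(Add(Mul(1559, Add(464, -471)), Add(Mul(Function('Z')(-27, -38), 950), -493)), -1) = Pow(Add(Mul(1559, Add(464, -471)), Add(Mul(Pow(-38, -2), 950), -493)), -1) = Pow(Add(Mul(1559, -7), Add(Mul(Rational(1, 1444), 950), -493)), -1) = Pow(Add(-10913, Add(Rational(25, 38), -493)), -1) = Pow(Add(-10913, Rational(-18709, 38)), -1) = Pow(Rational(-433403, 38), -1) = Rational(-38, 433403)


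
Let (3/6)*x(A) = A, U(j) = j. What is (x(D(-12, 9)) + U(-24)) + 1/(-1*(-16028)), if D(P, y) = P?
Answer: -769343/16028 ≈ -48.000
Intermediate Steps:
x(A) = 2*A
(x(D(-12, 9)) + U(-24)) + 1/(-1*(-16028)) = (2*(-12) - 24) + 1/(-1*(-16028)) = (-24 - 24) + 1/16028 = -48 + 1/16028 = -769343/16028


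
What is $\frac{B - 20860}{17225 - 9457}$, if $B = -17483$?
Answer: $- \frac{38343}{7768} \approx -4.936$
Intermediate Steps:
$\frac{B - 20860}{17225 - 9457} = \frac{-17483 - 20860}{17225 - 9457} = - \frac{38343}{7768}$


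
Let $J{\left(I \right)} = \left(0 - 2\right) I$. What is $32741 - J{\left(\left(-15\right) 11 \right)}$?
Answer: $32411$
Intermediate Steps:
$J{\left(I \right)} = - 2 I$
$32741 - J{\left(\left(-15\right) 11 \right)} = 32741 - - 2 \left(\left(-15\right) 11\right) = 32741 - \left(-2\right) \left(-165\right) = 32741 - 330 = 32411$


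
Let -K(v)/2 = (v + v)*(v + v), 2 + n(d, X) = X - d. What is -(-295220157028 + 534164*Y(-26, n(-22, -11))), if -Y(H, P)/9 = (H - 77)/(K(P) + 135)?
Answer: 16827603969488/57 ≈ 2.9522e+11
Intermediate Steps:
n(d, X) = -2 + X - d (n(d, X) = -2 + (X - d) = -2 + X - d)
K(v) = -8*v² (K(v) = -2*(v + v)*(v + v) = -2*2*v*2*v = -8*v²)
Y(H, P) = -9*(-77 + H)/(135 - 8*P²) (Y(H, P) = -9*(H - 77)/(-8*P² + 135) = -9*(-77 + H)/(135 - 8*P²))
-(-295220157028 + 534164*Y(-26, n(-22, -11))) = -(-295220157028 + 4807476*(-77 - 26)/(-135 + 8*(-2 - 11 - 1*(-22))²)) = -(-295220157028 - 495170028/(-135 + 8*(-2 - 11 + 22)²)) = -(-295220157028 - 495170028/(-135 + 8*9²)) = -(-295220157028 - 495170028/(-135 + 8*81)) = -(-295220157028 - 495170028/(-135 + 648)) = -534164/(1/(9*(-103)/513 - 552677)) = -534164/(1/(9*(1/513)*(-103) - 552677)) = -534164/(1/(-103/57 - 552677)) = -534164/(1/(-31502692/57)) = -534164/(-57/31502692) = -534164*(-31502692/57) = 16827603969488/57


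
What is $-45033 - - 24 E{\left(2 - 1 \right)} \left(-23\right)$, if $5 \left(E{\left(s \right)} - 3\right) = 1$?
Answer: $- \frac{233997}{5} \approx -46799.0$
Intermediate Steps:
$E{\left(s \right)} = \frac{16}{5}$ ($E{\left(s \right)} = 3 + \frac{1}{5} \cdot 1 = 3 + \frac{1}{5} = \frac{16}{5}$)
$-45033 - - 24 E{\left(2 - 1 \right)} \left(-23\right) = -45033 - \left(-24\right) \frac{16}{5} \left(-23\right) = -45033 - \left(- \frac{384}{5}\right) \left(-23\right) = -45033 - \frac{8832}{5} = - \frac{233997}{5}$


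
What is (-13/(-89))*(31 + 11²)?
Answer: 1976/89 ≈ 22.202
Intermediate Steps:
(-13/(-89))*(31 + 11²) = (-13*(-1/89))*(31 + 121) = (13/89)*152 = 1976/89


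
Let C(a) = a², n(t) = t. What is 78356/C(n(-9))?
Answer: 78356/81 ≈ 967.36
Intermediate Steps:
78356/C(n(-9)) = 78356/((-9)²) = 78356/81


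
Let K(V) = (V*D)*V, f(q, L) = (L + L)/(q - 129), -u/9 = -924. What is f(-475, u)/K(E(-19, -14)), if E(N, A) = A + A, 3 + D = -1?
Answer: 297/33824 ≈ 0.0087807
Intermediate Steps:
u = 8316 (u = -9*(-924) = 8316)
D = -4 (D = -3 - 1 = -4)
f(q, L) = 2*L/(-129 + q) (f(q, L) = (2*L)/(-129 + q) = 2*L/(-129 + q))
E(N, A) = 2*A
K(V) = -4*V² (K(V) = (V*(-4))*V = (-4*V)*V = -4*V²)
f(-475, u)/K(E(-19, -14)) = (2*8316/(-129 - 475))/((-4*(2*(-14))²)) = (2*8316/(-604))/((-4*(-28)²)) = (2*8316*(-1/604))/((-4*784)) = -4158/151/(-3136) = -4158/151*(-1/3136) = 297/33824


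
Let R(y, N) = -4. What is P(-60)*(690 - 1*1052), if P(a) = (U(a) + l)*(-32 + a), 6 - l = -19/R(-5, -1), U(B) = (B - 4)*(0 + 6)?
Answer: -12747106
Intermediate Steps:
U(B) = -24 + 6*B (U(B) = (-4 + B)*6 = -24 + 6*B)
l = 5/4 (l = 6 - (-19)/(-4) = 6 - (-19)*(-1)/4 = 6 - 1*19/4 = 6 - 19/4 = 5/4 ≈ 1.2500)
P(a) = (-32 + a)*(-91/4 + 6*a) (P(a) = ((-24 + 6*a) + 5/4)*(-32 + a) = (-91/4 + 6*a)*(-32 + a) = (-32 + a)*(-91/4 + 6*a))
P(-60)*(690 - 1*1052) = (728 + 6*(-60)² - 859/4*(-60))*(690 - 1*1052) = (728 + 6*3600 + 12885)*(690 - 1052) = (728 + 21600 + 12885)*(-362) = 35213*(-362) = -12747106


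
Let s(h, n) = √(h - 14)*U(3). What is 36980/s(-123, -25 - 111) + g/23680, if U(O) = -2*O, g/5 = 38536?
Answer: 4817/592 + 18490*I*√137/411 ≈ 8.1368 + 526.57*I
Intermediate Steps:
g = 192680 (g = 5*38536 = 192680)
s(h, n) = -6*√(-14 + h) (s(h, n) = √(h - 14)*(-2*3) = √(-14 + h)*(-6) = -6*√(-14 + h))
36980/s(-123, -25 - 111) + g/23680 = 36980/((-6*√(-14 - 123))) + 192680/23680 = 36980/((-6*I*√137)) + 192680*(1/23680) = 36980/((-6*I*√137)) + 4817/592 = 36980*(I*√137/822) + 4817/592 = 18490*I*√137/411 + 4817/592 = 4817/592 + 18490*I*√137/411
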